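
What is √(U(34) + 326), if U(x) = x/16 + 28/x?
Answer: 7*√31042/68 ≈ 18.137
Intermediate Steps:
U(x) = 28/x + x/16 (U(x) = x*(1/16) + 28/x = x/16 + 28/x = 28/x + x/16)
√(U(34) + 326) = √((28/34 + (1/16)*34) + 326) = √((28*(1/34) + 17/8) + 326) = √((14/17 + 17/8) + 326) = √(401/136 + 326) = √(44737/136) = 7*√31042/68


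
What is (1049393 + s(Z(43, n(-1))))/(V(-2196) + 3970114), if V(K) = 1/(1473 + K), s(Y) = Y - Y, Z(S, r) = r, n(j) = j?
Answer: 44630067/168846613 ≈ 0.26432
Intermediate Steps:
s(Y) = 0
(1049393 + s(Z(43, n(-1))))/(V(-2196) + 3970114) = (1049393 + 0)/(1/(1473 - 2196) + 3970114) = 1049393/(1/(-723) + 3970114) = 1049393/(-1/723 + 3970114) = 1049393/(2870392421/723) = 1049393*(723/2870392421) = 44630067/168846613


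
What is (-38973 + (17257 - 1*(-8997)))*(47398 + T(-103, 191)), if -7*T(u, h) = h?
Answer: -602508115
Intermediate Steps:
T(u, h) = -h/7
(-38973 + (17257 - 1*(-8997)))*(47398 + T(-103, 191)) = (-38973 + (17257 - 1*(-8997)))*(47398 - ⅐*191) = (-38973 + (17257 + 8997))*(47398 - 191/7) = (-38973 + 26254)*(331595/7) = -12719*331595/7 = -602508115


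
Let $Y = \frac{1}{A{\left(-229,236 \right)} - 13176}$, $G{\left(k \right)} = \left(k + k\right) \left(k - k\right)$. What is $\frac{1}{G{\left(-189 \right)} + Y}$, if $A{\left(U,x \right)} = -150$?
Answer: $-13326$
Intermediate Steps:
$G{\left(k \right)} = 0$ ($G{\left(k \right)} = 2 k 0 = 0$)
$Y = - \frac{1}{13326}$ ($Y = \frac{1}{-150 - 13176} = \frac{1}{-13326} = - \frac{1}{13326} \approx -7.5041 \cdot 10^{-5}$)
$\frac{1}{G{\left(-189 \right)} + Y} = \frac{1}{0 - \frac{1}{13326}} = \frac{1}{- \frac{1}{13326}} = -13326$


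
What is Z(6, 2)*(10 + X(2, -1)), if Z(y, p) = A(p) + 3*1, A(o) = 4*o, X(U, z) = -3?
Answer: 77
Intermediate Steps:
Z(y, p) = 3 + 4*p (Z(y, p) = 4*p + 3*1 = 4*p + 3 = 3 + 4*p)
Z(6, 2)*(10 + X(2, -1)) = (3 + 4*2)*(10 - 3) = (3 + 8)*7 = 11*7 = 77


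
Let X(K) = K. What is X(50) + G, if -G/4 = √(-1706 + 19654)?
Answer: 50 - 8*√4487 ≈ -485.88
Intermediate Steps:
G = -8*√4487 (G = -4*√(-1706 + 19654) = -8*√4487 ≈ -535.88)
X(50) + G = 50 - 8*√4487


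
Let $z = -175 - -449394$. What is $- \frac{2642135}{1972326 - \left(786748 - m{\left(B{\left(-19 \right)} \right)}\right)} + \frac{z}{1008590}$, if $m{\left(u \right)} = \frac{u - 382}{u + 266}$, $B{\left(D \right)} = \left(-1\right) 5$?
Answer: $- \frac{61835175822389}{34677057966210} \approx -1.7832$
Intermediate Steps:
$B{\left(D \right)} = -5$
$z = 449219$ ($z = -175 + 449394 = 449219$)
$m{\left(u \right)} = \frac{-382 + u}{266 + u}$
$- \frac{2642135}{1972326 - \left(786748 - m{\left(B{\left(-19 \right)} \right)}\right)} + \frac{z}{1008590} = - \frac{2642135}{1972326 - \left(786748 - \frac{-382 - 5}{266 - 5}\right)} + \frac{449219}{1008590} = - \frac{2642135}{1972326 - \left(786748 - \frac{1}{261} \left(-387\right)\right)} + 449219 \cdot \frac{1}{1008590} = - \frac{2642135}{1972326 - \left(786748 - \frac{1}{261} \left(-387\right)\right)} + \frac{449219}{1008590} = - \frac{2642135}{1972326 - \left(786748 - - \frac{43}{29}\right)} + \frac{449219}{1008590} = - \frac{2642135}{1972326 - \left(786748 + \frac{43}{29}\right)} + \frac{449219}{1008590} = - \frac{2642135}{1972326 - \frac{22815735}{29}} + \frac{449219}{1008590} = - \frac{2642135}{\frac{34381719}{29}} + \frac{449219}{1008590} = \left(-2642135\right) \frac{29}{34381719} + \frac{449219}{1008590} = - \frac{76621915}{34381719} + \frac{449219}{1008590} = - \frac{61835175822389}{34677057966210}$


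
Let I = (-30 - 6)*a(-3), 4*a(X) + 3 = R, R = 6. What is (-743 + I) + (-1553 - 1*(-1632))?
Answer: -691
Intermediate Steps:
a(X) = 3/4 (a(X) = -3/4 + (1/4)*6 = -3/4 + 3/2 = 3/4)
I = -27 (I = (-30 - 6)*(3/4) = -36*3/4 = -27)
(-743 + I) + (-1553 - 1*(-1632)) = (-743 - 27) + (-1553 - 1*(-1632)) = -770 + (-1553 + 1632) = -770 + 79 = -691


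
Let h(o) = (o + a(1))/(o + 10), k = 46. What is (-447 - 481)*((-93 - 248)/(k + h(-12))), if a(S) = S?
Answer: 632896/103 ≈ 6144.6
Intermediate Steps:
h(o) = (1 + o)/(10 + o) (h(o) = (o + 1)/(o + 10) = (1 + o)/(10 + o))
(-447 - 481)*((-93 - 248)/(k + h(-12))) = (-447 - 481)*((-93 - 248)/(46 + (1 - 12)/(10 - 12))) = -(-316448)/(46 - 11/(-2)) = -(-316448)/(46 - ½*(-11)) = -(-316448)/(46 + 11/2) = -(-316448)/103/2 = -(-316448)*2/103 = -928*(-682/103) = 632896/103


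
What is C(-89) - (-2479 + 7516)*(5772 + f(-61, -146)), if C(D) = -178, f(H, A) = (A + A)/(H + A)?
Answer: -87242542/3 ≈ -2.9081e+7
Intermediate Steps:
f(H, A) = 2*A/(A + H) (f(H, A) = (2*A)/(A + H) = 2*A/(A + H))
C(-89) - (-2479 + 7516)*(5772 + f(-61, -146)) = -178 - (-2479 + 7516)*(5772 + 2*(-146)/(-146 - 61)) = -178 - 5037*(5772 + 2*(-146)/(-207)) = -178 - 5037*(5772 + 2*(-146)*(-1/207)) = -178 - 5037*(5772 + 292/207) = -178 - 5037*1195096/207 = -178 - 1*87242008/3 = -178 - 87242008/3 = -87242542/3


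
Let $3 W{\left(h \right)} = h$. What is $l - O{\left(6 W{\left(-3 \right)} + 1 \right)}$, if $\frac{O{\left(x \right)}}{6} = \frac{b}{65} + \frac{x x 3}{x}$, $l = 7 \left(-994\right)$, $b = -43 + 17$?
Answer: $- \frac{34328}{5} \approx -6865.6$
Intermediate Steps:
$b = -26$
$W{\left(h \right)} = \frac{h}{3}$
$l = -6958$
$O{\left(x \right)} = - \frac{12}{5} + 18 x$ ($O{\left(x \right)} = 6 \left(- \frac{26}{65} + \frac{x x 3}{x}\right) = 6 \left(\left(-26\right) \frac{1}{65} + \frac{x^{2} \cdot 3}{x}\right) = 6 \left(- \frac{2}{5} + \frac{3 x^{2}}{x}\right) = 6 \left(- \frac{2}{5} + 3 x\right) = - \frac{12}{5} + 18 x$)
$l - O{\left(6 W{\left(-3 \right)} + 1 \right)} = -6958 - \left(- \frac{12}{5} + 18 \left(6 \cdot \frac{1}{3} \left(-3\right) + 1\right)\right) = -6958 - \left(- \frac{12}{5} + 18 \left(6 \left(-1\right) + 1\right)\right) = -6958 - \left(- \frac{12}{5} + 18 \left(-6 + 1\right)\right) = -6958 - \left(- \frac{12}{5} + 18 \left(-5\right)\right) = -6958 - \left(- \frac{12}{5} - 90\right) = -6958 - - \frac{462}{5} = -6958 + \frac{462}{5} = - \frac{34328}{5}$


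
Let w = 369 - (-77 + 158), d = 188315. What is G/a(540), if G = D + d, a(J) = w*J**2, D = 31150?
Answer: 4877/1866240 ≈ 0.0026133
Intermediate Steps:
w = 288 (w = 369 - 1*81 = 369 - 81 = 288)
a(J) = 288*J**2
G = 219465 (G = 31150 + 188315 = 219465)
G/a(540) = 219465/((288*540**2)) = 219465/((288*291600)) = 219465/83980800 = 219465*(1/83980800) = 4877/1866240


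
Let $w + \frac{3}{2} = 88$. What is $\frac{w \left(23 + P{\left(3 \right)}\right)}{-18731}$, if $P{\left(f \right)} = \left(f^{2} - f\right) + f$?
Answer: $- \frac{2768}{18731} \approx -0.14778$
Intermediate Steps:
$w = \frac{173}{2}$ ($w = - \frac{3}{2} + 88 = \frac{173}{2} \approx 86.5$)
$P{\left(f \right)} = f^{2}$
$\frac{w \left(23 + P{\left(3 \right)}\right)}{-18731} = \frac{\frac{173}{2} \left(23 + 3^{2}\right)}{-18731} = \frac{173 \left(23 + 9\right)}{2} \left(- \frac{1}{18731}\right) = \frac{173}{2} \cdot 32 \left(- \frac{1}{18731}\right) = 2768 \left(- \frac{1}{18731}\right) = - \frac{2768}{18731}$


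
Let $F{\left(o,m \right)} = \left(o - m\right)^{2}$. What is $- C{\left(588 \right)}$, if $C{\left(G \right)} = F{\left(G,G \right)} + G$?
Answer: $-588$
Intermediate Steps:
$C{\left(G \right)} = G$ ($C{\left(G \right)} = \left(G - G\right)^{2} + G = 0^{2} + G = 0 + G = G$)
$- C{\left(588 \right)} = \left(-1\right) 588 = -588$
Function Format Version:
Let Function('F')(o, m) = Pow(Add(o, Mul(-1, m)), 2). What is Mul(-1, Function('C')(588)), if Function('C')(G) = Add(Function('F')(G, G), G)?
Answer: -588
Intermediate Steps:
Function('C')(G) = G (Function('C')(G) = Add(Pow(Add(G, Mul(-1, G)), 2), G) = Add(Pow(0, 2), G) = Add(0, G) = G)
Mul(-1, Function('C')(588)) = Mul(-1, 588) = -588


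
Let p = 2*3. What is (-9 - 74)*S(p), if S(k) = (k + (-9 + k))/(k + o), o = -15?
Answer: 83/3 ≈ 27.667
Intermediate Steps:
p = 6
S(k) = (-9 + 2*k)/(-15 + k) (S(k) = (k + (-9 + k))/(k - 15) = (-9 + 2*k)/(-15 + k))
(-9 - 74)*S(p) = (-9 - 74)*((-9 + 2*6)/(-15 + 6)) = -83*(-9 + 12)/(-9) = -(-83)*3/9 = -83*(-1/3) = 83/3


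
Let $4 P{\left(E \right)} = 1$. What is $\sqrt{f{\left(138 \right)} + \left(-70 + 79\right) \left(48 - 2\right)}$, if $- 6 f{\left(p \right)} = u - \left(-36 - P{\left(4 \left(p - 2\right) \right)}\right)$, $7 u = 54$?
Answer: $\frac{\sqrt{2869482}}{84} \approx 20.166$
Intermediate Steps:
$u = \frac{54}{7}$ ($u = \frac{1}{7} \cdot 54 = \frac{54}{7} \approx 7.7143$)
$P{\left(E \right)} = \frac{1}{4}$ ($P{\left(E \right)} = \frac{1}{4} \cdot 1 = \frac{1}{4}$)
$f{\left(p \right)} = - \frac{1231}{168}$ ($f{\left(p \right)} = - \frac{\frac{54}{7} - \left(-36 - \frac{1}{4}\right)}{6} = - \frac{\frac{54}{7} - - \frac{145}{4}}{6} = - \frac{\frac{54}{7} + \frac{145}{4}}{6} = \left(- \frac{1}{6}\right) \frac{1231}{28} = - \frac{1231}{168}$)
$\sqrt{f{\left(138 \right)} + \left(-70 + 79\right) \left(48 - 2\right)} = \sqrt{- \frac{1231}{168} + \left(-70 + 79\right) \left(48 - 2\right)} = \sqrt{- \frac{1231}{168} + 9 \left(48 - 2\right)} = \sqrt{- \frac{1231}{168} + 9 \cdot 46} = \sqrt{- \frac{1231}{168} + 414} = \sqrt{\frac{68321}{168}} = \frac{\sqrt{2869482}}{84}$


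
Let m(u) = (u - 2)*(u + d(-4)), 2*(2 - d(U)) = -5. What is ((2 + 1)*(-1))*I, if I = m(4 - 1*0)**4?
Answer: -250563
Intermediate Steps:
d(U) = 9/2 (d(U) = 2 - 1/2*(-5) = 2 + 5/2 = 9/2)
m(u) = (-2 + u)*(9/2 + u) (m(u) = (u - 2)*(u + 9/2) = (-2 + u)*(9/2 + u))
I = 83521 (I = (-9 + (4 - 1*0)**2 + 5*(4 - 1*0)/2)**4 = (-9 + (4 + 0)**2 + 5*(4 + 0)/2)**4 = (-9 + 4**2 + (5/2)*4)**4 = (-9 + 16 + 10)**4 = 17**4 = 83521)
((2 + 1)*(-1))*I = ((2 + 1)*(-1))*83521 = (3*(-1))*83521 = -3*83521 = -250563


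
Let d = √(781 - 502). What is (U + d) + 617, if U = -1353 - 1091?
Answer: -1827 + 3*√31 ≈ -1810.3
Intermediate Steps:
d = 3*√31 (d = √279 = 3*√31 ≈ 16.703)
U = -2444
(U + d) + 617 = (-2444 + 3*√31) + 617 = -1827 + 3*√31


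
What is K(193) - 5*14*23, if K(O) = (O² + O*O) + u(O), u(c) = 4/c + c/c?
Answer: 14067581/193 ≈ 72889.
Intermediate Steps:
u(c) = 1 + 4/c (u(c) = 4/c + 1 = 1 + 4/c)
K(O) = 2*O² + (4 + O)/O (K(O) = (O² + O*O) + (4 + O)/O = (O² + O²) + (4 + O)/O = 2*O² + (4 + O)/O)
K(193) - 5*14*23 = (4 + 193 + 2*193³)/193 - 5*14*23 = (4 + 193 + 2*7189057)/193 - 70*23 = (4 + 193 + 14378114)/193 - 1*1610 = (1/193)*14378311 - 1610 = 14378311/193 - 1610 = 14067581/193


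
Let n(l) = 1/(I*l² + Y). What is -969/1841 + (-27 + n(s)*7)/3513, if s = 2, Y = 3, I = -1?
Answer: -3466691/6467433 ≈ -0.53602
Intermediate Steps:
n(l) = 1/(3 - l²) (n(l) = 1/(-l² + 3) = 1/(3 - l²))
-969/1841 + (-27 + n(s)*7)/3513 = -969/1841 + (-27 - 1/(-3 + 2²)*7)/3513 = -969*1/1841 + (-27 - 1/(-3 + 4)*7)*(1/3513) = -969/1841 + (-27 - 1/1*7)*(1/3513) = -969/1841 + (-27 - 1*1*7)*(1/3513) = -969/1841 + (-27 - 1*7)*(1/3513) = -969/1841 + (-27 - 7)*(1/3513) = -969/1841 - 34*1/3513 = -969/1841 - 34/3513 = -3466691/6467433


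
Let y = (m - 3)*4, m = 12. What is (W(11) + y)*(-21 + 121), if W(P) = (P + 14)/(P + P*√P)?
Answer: 39350/11 + 250*√11/11 ≈ 3652.7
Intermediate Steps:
W(P) = (14 + P)/(P + P^(3/2))
y = 36 (y = (12 - 3)*4 = 9*4 = 36)
(W(11) + y)*(-21 + 121) = ((14 + 11)/(11 + 11^(3/2)) + 36)*(-21 + 121) = (25/(11 + 11*√11) + 36)*100 = (36 + 25/(11 + 11*√11))*100 = 3600 + 2500/(11 + 11*√11)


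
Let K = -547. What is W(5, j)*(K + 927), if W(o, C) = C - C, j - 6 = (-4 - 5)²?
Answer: 0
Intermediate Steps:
j = 87 (j = 6 + (-4 - 5)² = 6 + (-9)² = 6 + 81 = 87)
W(o, C) = 0
W(5, j)*(K + 927) = 0*(-547 + 927) = 0*380 = 0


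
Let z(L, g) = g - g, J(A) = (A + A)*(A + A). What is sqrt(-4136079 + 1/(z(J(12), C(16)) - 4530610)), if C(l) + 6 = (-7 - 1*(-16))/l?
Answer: I*sqrt(84898923544340926510)/4530610 ≈ 2033.7*I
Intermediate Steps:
J(A) = 4*A**2 (J(A) = (2*A)*(2*A) = 4*A**2)
C(l) = -6 + 9/l (C(l) = -6 + (-7 - 1*(-16))/l = -6 + (-7 + 16)/l = -6 + 9/l)
z(L, g) = 0
sqrt(-4136079 + 1/(z(J(12), C(16)) - 4530610)) = sqrt(-4136079 + 1/(0 - 4530610)) = sqrt(-4136079 + 1/(-4530610)) = sqrt(-4136079 - 1/4530610) = sqrt(-18738960878191/4530610) = I*sqrt(84898923544340926510)/4530610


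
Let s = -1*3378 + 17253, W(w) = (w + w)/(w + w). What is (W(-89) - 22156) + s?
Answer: -8280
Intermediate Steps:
W(w) = 1 (W(w) = (2*w)/((2*w)) = (2*w)*(1/(2*w)) = 1)
s = 13875 (s = -3378 + 17253 = 13875)
(W(-89) - 22156) + s = (1 - 22156) + 13875 = -22155 + 13875 = -8280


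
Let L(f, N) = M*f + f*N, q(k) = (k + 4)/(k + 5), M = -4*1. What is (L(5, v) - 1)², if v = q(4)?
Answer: 22201/81 ≈ 274.09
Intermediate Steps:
M = -4
q(k) = (4 + k)/(5 + k)
v = 8/9 (v = (4 + 4)/(5 + 4) = 8/9 ≈ 0.88889)
L(f, N) = -4*f + N*f (L(f, N) = -4*f + f*N = -4*f + N*f)
(L(5, v) - 1)² = (5*(-4 + 8/9) - 1)² = (5*(-28/9) - 1)² = (-140/9 - 1)² = (-149/9)² = 22201/81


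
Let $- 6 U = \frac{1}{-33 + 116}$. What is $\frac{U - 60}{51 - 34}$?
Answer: $- \frac{29881}{8466} \approx -3.5295$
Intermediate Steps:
$U = - \frac{1}{498}$ ($U = - \frac{1}{6 \left(-33 + 116\right)} = - \frac{1}{6 \cdot 83} = \left(- \frac{1}{6}\right) \frac{1}{83} = - \frac{1}{498} \approx -0.002008$)
$\frac{U - 60}{51 - 34} = \frac{- \frac{1}{498} - 60}{51 - 34} = \frac{1}{17} \left(- \frac{29881}{498}\right) = - \frac{29881}{8466}$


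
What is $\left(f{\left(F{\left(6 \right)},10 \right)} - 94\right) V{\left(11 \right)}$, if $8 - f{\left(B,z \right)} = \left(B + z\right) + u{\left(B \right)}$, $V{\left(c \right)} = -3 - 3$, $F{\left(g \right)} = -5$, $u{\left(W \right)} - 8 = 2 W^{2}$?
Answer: $894$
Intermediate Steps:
$u{\left(W \right)} = 8 + 2 W^{2}$
$V{\left(c \right)} = -6$ ($V{\left(c \right)} = -3 - 3 = -6$)
$f{\left(B,z \right)} = - B - z - 2 B^{2}$ ($f{\left(B,z \right)} = 8 - \left(\left(B + z\right) + \left(8 + 2 B^{2}\right)\right) = 8 - \left(8 + B + z + 2 B^{2}\right) = - B - z - 2 B^{2}$)
$\left(f{\left(F{\left(6 \right)},10 \right)} - 94\right) V{\left(11 \right)} = \left(\left(\left(-1\right) \left(-5\right) - 10 - 2 \left(-5\right)^{2}\right) - 94\right) \left(-6\right) = \left(\left(5 - 10 - 50\right) - 94\right) \left(-6\right) = \left(-55 - 94\right) \left(-6\right) = \left(-149\right) \left(-6\right) = 894$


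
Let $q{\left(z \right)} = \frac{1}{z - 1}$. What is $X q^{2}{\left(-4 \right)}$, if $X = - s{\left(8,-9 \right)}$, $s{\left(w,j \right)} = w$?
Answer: $- \frac{8}{25} \approx -0.32$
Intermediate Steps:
$q{\left(z \right)} = \frac{1}{-1 + z}$
$X = -8$ ($X = \left(-1\right) 8 = -8$)
$X q^{2}{\left(-4 \right)} = - 8 \left(\frac{1}{-1 - 4}\right)^{2} = - 8 \left(\frac{1}{-5}\right)^{2} = - 8 \left(- \frac{1}{5}\right)^{2} = \left(-8\right) \frac{1}{25} = - \frac{8}{25}$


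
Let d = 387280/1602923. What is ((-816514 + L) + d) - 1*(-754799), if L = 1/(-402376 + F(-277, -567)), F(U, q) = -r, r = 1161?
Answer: -39919496475640028/646838738651 ≈ -61715.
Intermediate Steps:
F(U, q) = -1161 (F(U, q) = -1*1161 = -1161)
L = -1/403537 (L = 1/(-402376 - 1161) = 1/(-403537) = -1/403537 ≈ -2.4781e-6)
d = 387280/1602923 (d = 387280*(1/1602923) = 387280/1602923 ≈ 0.24161)
((-816514 + L) + d) - 1*(-754799) = ((-816514 - 1/403537) + 387280/1602923) - 1*(-754799) = (-329493610019/403537 + 387280/1602923) + 754799 = -528152729570676177/646838738651 + 754799 = -39919496475640028/646838738651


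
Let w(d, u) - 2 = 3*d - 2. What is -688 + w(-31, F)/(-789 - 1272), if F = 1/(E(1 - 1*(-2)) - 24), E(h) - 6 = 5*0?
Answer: -472625/687 ≈ -687.96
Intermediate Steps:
E(h) = 6 (E(h) = 6 + 5*0 = 6 + 0 = 6)
F = -1/18 (F = 1/(6 - 24) = 1/(-18) = -1/18 ≈ -0.055556)
w(d, u) = 3*d (w(d, u) = 2 + (3*d - 2) = 2 + (-2 + 3*d) = 3*d)
-688 + w(-31, F)/(-789 - 1272) = -688 + (3*(-31))/(-789 - 1272) = -688 - 93/(-2061) = -688 - 93*(-1/2061) = -688 + 31/687 = -472625/687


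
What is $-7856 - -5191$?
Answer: $-2665$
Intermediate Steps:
$-7856 - -5191 = -7856 + \left(5265 - 74\right) = -7856 + 5191 = -2665$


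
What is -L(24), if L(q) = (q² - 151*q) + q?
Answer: 3024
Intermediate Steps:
L(q) = q² - 150*q
-L(24) = -24*(-150 + 24) = -24*(-126) = -1*(-3024) = 3024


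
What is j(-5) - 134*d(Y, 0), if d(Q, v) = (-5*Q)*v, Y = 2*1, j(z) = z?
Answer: -5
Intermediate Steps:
Y = 2
d(Q, v) = -5*Q*v
j(-5) - 134*d(Y, 0) = -5 - (-670)*2*0 = -5 - 134*0 = -5 + 0 = -5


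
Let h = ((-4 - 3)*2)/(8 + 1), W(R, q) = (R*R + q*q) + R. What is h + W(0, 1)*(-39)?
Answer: -365/9 ≈ -40.556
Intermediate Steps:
W(R, q) = R + R² + q² (W(R, q) = (R² + q²) + R = R + R² + q²)
h = -14/9 (h = -7*2/9 = -14*⅑ = -14/9 ≈ -1.5556)
h + W(0, 1)*(-39) = -14/9 + (0 + 0² + 1²)*(-39) = -14/9 + (0 + 0 + 1)*(-39) = -14/9 + 1*(-39) = -14/9 - 39 = -365/9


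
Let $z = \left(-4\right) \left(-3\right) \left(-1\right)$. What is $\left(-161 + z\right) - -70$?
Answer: $-103$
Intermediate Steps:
$z = -12$ ($z = 12 \left(-1\right) = -12$)
$\left(-161 + z\right) - -70 = \left(-161 - 12\right) - -70 = -173 + 70 = -103$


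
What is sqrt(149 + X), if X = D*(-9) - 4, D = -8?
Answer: sqrt(217) ≈ 14.731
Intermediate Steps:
X = 68 (X = -8*(-9) - 4 = 72 - 4 = 68)
sqrt(149 + X) = sqrt(149 + 68) = sqrt(217)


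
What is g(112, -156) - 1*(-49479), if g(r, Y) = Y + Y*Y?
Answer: 73659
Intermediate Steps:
g(r, Y) = Y + Y²
g(112, -156) - 1*(-49479) = -156*(1 - 156) - 1*(-49479) = -156*(-155) + 49479 = 24180 + 49479 = 73659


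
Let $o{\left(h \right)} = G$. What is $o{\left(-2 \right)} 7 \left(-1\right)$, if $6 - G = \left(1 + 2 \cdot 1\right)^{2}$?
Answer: $21$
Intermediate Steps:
$G = -3$ ($G = 6 - \left(1 + 2 \cdot 1\right)^{2} = 6 - \left(1 + 2\right)^{2} = 6 - 3^{2} = 6 - 9 = -3$)
$o{\left(h \right)} = -3$
$o{\left(-2 \right)} 7 \left(-1\right) = \left(-3\right) 7 \left(-1\right) = \left(-21\right) \left(-1\right) = 21$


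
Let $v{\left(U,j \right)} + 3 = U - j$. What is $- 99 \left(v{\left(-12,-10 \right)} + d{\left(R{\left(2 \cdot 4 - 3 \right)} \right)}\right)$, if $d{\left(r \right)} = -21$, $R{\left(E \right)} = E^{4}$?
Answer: $2574$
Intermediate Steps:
$v{\left(U,j \right)} = -3 + U - j$ ($v{\left(U,j \right)} = -3 + \left(U - j\right) = -3 + U - j$)
$- 99 \left(v{\left(-12,-10 \right)} + d{\left(R{\left(2 \cdot 4 - 3 \right)} \right)}\right) = - 99 \left(\left(-3 - 12 - -10\right) - 21\right) = - 99 \left(\left(-3 - 12 + 10\right) - 21\right) = - 99 \left(-5 - 21\right) = \left(-99\right) \left(-26\right) = 2574$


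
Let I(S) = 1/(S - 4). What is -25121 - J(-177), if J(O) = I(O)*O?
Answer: -4547078/181 ≈ -25122.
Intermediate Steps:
I(S) = 1/(-4 + S)
J(O) = O/(-4 + O)
-25121 - J(-177) = -25121 - (-177)/(-4 - 177) = -25121 - (-177)/(-181) = -25121 - (-177)*(-1)/181 = -25121 - 1*177/181 = -25121 - 177/181 = -4547078/181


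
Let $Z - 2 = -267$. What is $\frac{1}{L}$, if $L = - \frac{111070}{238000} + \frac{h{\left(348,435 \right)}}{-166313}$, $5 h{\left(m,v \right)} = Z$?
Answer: $- \frac{565464200}{263711013} \approx -2.1443$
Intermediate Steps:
$Z = -265$ ($Z = 2 - 267 = -265$)
$h{\left(m,v \right)} = -53$ ($h{\left(m,v \right)} = \frac{1}{5} \left(-265\right) = -53$)
$L = - \frac{263711013}{565464200}$ ($L = - \frac{111070}{238000} - \frac{53}{-166313} = \left(-111070\right) \frac{1}{238000} - - \frac{53}{166313} = - \frac{11107}{23800} + \frac{53}{166313} = - \frac{263711013}{565464200} \approx -0.46636$)
$\frac{1}{L} = \frac{1}{- \frac{263711013}{565464200}} = - \frac{565464200}{263711013}$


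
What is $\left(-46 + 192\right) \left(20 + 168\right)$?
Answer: $27448$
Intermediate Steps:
$\left(-46 + 192\right) \left(20 + 168\right) = 146 \cdot 188 = 27448$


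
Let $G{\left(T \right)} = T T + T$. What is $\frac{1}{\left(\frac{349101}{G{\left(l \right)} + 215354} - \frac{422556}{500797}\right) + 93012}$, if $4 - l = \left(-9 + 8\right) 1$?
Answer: $\frac{107863661048}{10032698658328569} \approx 1.0751 \cdot 10^{-5}$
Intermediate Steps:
$l = 5$ ($l = 4 - \left(-9 + 8\right) 1 = 4 - \left(-1\right) 1 = 4 - -1 = 4 + 1 = 5$)
$G{\left(T \right)} = T + T^{2}$ ($G{\left(T \right)} = T^{2} + T = T + T^{2}$)
$\frac{1}{\left(\frac{349101}{G{\left(l \right)} + 215354} - \frac{422556}{500797}\right) + 93012} = \frac{1}{\left(\frac{349101}{5 \left(1 + 5\right) + 215354} - \frac{422556}{500797}\right) + 93012} = \frac{1}{\left(\frac{349101}{5 \cdot 6 + 215354} - \frac{422556}{500797}\right) + 93012} = \frac{1}{\left(\frac{349101}{30 + 215354} - \frac{422556}{500797}\right) + 93012} = \frac{1}{\left(\frac{349101}{215384} - \frac{422556}{500797}\right) + 93012} = \frac{1}{\frac{83816931993}{107863661048} + 93012} = \frac{1}{\frac{10032698658328569}{107863661048}} = \frac{107863661048}{10032698658328569}$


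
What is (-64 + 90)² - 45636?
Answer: -44960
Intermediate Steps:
(-64 + 90)² - 45636 = 26² - 45636 = 676 - 45636 = -44960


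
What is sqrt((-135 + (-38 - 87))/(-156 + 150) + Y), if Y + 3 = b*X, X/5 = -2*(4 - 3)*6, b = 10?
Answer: I*sqrt(5037)/3 ≈ 23.657*I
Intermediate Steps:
X = -60 (X = 5*(-2*(4 - 3)*6) = 5*(-2*1*6) = 5*(-2*6) = 5*(-12) = -60)
Y = -603 (Y = -3 + 10*(-60) = -3 - 600 = -603)
sqrt((-135 + (-38 - 87))/(-156 + 150) + Y) = sqrt((-135 + (-38 - 87))/(-156 + 150) - 603) = sqrt((-135 - 125)/(-6) - 603) = sqrt(-260*(-1/6) - 603) = sqrt(130/3 - 603) = sqrt(-1679/3) = I*sqrt(5037)/3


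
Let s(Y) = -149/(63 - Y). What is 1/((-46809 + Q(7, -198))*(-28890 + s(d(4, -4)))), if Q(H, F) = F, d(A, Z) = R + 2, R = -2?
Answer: 7/9507003837 ≈ 7.3630e-10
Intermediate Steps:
d(A, Z) = 0 (d(A, Z) = -2 + 2 = 0)
1/((-46809 + Q(7, -198))*(-28890 + s(d(4, -4)))) = 1/((-46809 - 198)*(-28890 + 149/(-63 + 0))) = 1/(-47007*(-28890 + 149/(-63))) = 1/(-47007*(-28890 + 149*(-1/63))) = 1/(-47007*(-28890 - 149/63)) = 1/(-47007*(-1820219/63)) = 1/(9507003837/7) = 7/9507003837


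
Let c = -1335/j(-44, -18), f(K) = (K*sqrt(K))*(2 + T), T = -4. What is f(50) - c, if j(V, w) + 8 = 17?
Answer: 445/3 - 500*sqrt(2) ≈ -558.77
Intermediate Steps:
j(V, w) = 9 (j(V, w) = -8 + 17 = 9)
f(K) = -2*K**(3/2) (f(K) = (K*sqrt(K))*(2 - 4) = K**(3/2)*(-2) = -2*K**(3/2))
c = -445/3 (c = -1335/9 = -1335*1/9 = -445/3 ≈ -148.33)
f(50) - c = -500*sqrt(2) - 1*(-445/3) = -500*sqrt(2) + 445/3 = 445/3 - 500*sqrt(2)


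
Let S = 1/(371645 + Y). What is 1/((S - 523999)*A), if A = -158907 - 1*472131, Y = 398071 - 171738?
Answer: 99663/32954894570410633 ≈ 3.0242e-12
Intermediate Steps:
Y = 226333
S = 1/597978 (S = 1/(371645 + 226333) = 1/597978 ≈ 1.6723e-6)
A = -631038 (A = -158907 - 472131 = -631038)
1/((S - 523999)*A) = 1/((1/597978 - 523999)*(-631038)) = -1/631038/(-313339874021/597978) = -597978/313339874021*(-1/631038) = 99663/32954894570410633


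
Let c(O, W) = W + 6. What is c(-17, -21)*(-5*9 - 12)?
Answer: 855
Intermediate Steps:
c(O, W) = 6 + W
c(-17, -21)*(-5*9 - 12) = (6 - 21)*(-5*9 - 12) = -15*(-45 - 12) = -15*(-57) = 855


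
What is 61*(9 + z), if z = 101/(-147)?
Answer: 74542/147 ≈ 507.09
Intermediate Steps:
z = -101/147 (z = 101*(-1/147) = -101/147 ≈ -0.68707)
61*(9 + z) = 61*(9 - 101/147) = 61*(1222/147) = 74542/147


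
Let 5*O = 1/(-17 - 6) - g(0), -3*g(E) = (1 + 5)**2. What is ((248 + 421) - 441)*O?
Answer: 12540/23 ≈ 545.22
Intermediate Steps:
g(E) = -12 (g(E) = -(1 + 5)**2/3 = -1/3*6**2 = -1/3*36 = -12)
O = 55/23 (O = (1/(-17 - 6) - 1*(-12))/5 = (1/(-23) + 12)/5 = (-1/23 + 12)/5 = (1/5)*(275/23) = 55/23 ≈ 2.3913)
((248 + 421) - 441)*O = ((248 + 421) - 441)*(55/23) = (669 - 441)*(55/23) = 228*(55/23) = 12540/23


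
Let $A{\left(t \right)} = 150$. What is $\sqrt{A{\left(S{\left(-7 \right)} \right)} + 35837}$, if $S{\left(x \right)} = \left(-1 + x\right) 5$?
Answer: $\sqrt{35987} \approx 189.7$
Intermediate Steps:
$S{\left(x \right)} = -5 + 5 x$
$\sqrt{A{\left(S{\left(-7 \right)} \right)} + 35837} = \sqrt{150 + 35837} = \sqrt{35987}$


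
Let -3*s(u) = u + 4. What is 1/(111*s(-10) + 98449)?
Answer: 1/98671 ≈ 1.0135e-5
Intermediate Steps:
s(u) = -4/3 - u/3 (s(u) = -(u + 4)/3 = -(4 + u)/3 = -4/3 - u/3)
1/(111*s(-10) + 98449) = 1/(111*(-4/3 - ⅓*(-10)) + 98449) = 1/(111*(-4/3 + 10/3) + 98449) = 1/(111*2 + 98449) = 1/(222 + 98449) = 1/98671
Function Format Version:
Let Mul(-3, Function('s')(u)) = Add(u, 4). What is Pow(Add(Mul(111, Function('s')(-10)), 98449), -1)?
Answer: Rational(1, 98671) ≈ 1.0135e-5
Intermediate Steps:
Function('s')(u) = Add(Rational(-4, 3), Mul(Rational(-1, 3), u)) (Function('s')(u) = Mul(Rational(-1, 3), Add(u, 4)) = Mul(Rational(-1, 3), Add(4, u)) = Add(Rational(-4, 3), Mul(Rational(-1, 3), u)))
Pow(Add(Mul(111, Function('s')(-10)), 98449), -1) = Pow(Add(Mul(111, Add(Rational(-4, 3), Mul(Rational(-1, 3), -10))), 98449), -1) = Pow(Add(Mul(111, Add(Rational(-4, 3), Rational(10, 3))), 98449), -1) = Pow(Add(Mul(111, 2), 98449), -1) = Pow(Add(222, 98449), -1) = Pow(98671, -1) = Rational(1, 98671)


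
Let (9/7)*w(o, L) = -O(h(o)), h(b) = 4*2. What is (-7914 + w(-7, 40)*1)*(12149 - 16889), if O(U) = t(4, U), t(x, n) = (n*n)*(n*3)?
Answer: 43175080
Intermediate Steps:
t(x, n) = 3*n³ (t(x, n) = n²*(3*n) = 3*n³)
h(b) = 8
O(U) = 3*U³
w(o, L) = -3584/3 (w(o, L) = 7*(-3*8³)/9 = 7*(-3*512)/9 = 7*(-1*1536)/9 = (7/9)*(-1536) = -3584/3)
(-7914 + w(-7, 40)*1)*(12149 - 16889) = (-7914 - 3584/3*1)*(12149 - 16889) = (-7914 - 3584/3)*(-4740) = -27326/3*(-4740) = 43175080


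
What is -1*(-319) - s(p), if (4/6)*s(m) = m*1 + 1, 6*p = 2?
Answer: 317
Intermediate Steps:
p = 1/3 (p = (1/6)*2 = 1/3 ≈ 0.33333)
s(m) = 3/2 + 3*m/2 (s(m) = 3*(m*1 + 1)/2 = 3*(m + 1)/2 = 3*(1 + m)/2 = 3/2 + 3*m/2)
-1*(-319) - s(p) = -1*(-319) - (3/2 + (3/2)*(1/3)) = 319 - (3/2 + 1/2) = 319 - 1*2 = 319 - 2 = 317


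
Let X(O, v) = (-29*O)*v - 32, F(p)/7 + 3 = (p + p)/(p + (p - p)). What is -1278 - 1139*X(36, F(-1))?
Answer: -8288642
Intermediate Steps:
F(p) = -7 (F(p) = -21 + 7*((p + p)/(p + (p - p))) = -21 + 7*((2*p)/(p + 0)) = -21 + 7*((2*p)/p) = -21 + 7*2 = -21 + 14 = -7)
X(O, v) = -32 - 29*O*v (X(O, v) = -29*O*v - 32 = -32 - 29*O*v)
-1278 - 1139*X(36, F(-1)) = -1278 - 1139*(-32 - 29*36*(-7)) = -1278 - 1139*(-32 + 7308) = -1278 - 1139*7276 = -1278 - 8287364 = -8288642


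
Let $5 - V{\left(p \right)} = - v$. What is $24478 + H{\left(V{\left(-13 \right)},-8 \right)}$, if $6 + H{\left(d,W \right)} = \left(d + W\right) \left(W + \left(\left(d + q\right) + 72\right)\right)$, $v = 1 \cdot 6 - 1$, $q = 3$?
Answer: $24626$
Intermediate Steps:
$v = 5$ ($v = 6 - 1 = 5$)
$V{\left(p \right)} = 10$ ($V{\left(p \right)} = 5 - \left(-1\right) 5 = 5 - -5 = 5 + 5 = 10$)
$H{\left(d,W \right)} = -6 + \left(W + d\right) \left(75 + W + d\right)$ ($H{\left(d,W \right)} = -6 + \left(d + W\right) \left(W + \left(\left(d + 3\right) + 72\right)\right) = -6 + \left(W + d\right) \left(W + \left(\left(3 + d\right) + 72\right)\right) = -6 + \left(W + d\right) \left(W + \left(75 + d\right)\right) = -6 + \left(W + d\right) \left(75 + W + d\right)$)
$24478 + H{\left(V{\left(-13 \right)},-8 \right)} = 24478 + \left(-6 + \left(-8\right)^{2} + 10^{2} + 75 \left(-8\right) + 75 \cdot 10 + 2 \left(-8\right) 10\right) = 24478 + \left(-6 + 64 + 100 - 600 + 750 - 160\right) = 24478 + 148 = 24626$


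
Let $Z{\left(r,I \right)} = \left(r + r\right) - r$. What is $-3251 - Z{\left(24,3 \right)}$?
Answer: $-3275$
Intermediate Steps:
$Z{\left(r,I \right)} = r$ ($Z{\left(r,I \right)} = 2 r - r = r$)
$-3251 - Z{\left(24,3 \right)} = -3251 - 24 = -3275$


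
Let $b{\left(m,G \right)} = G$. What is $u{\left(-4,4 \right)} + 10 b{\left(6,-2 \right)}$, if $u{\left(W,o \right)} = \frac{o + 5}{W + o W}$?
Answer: $- \frac{409}{20} \approx -20.45$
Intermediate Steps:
$u{\left(W,o \right)} = \frac{5 + o}{W + W o}$
$u{\left(-4,4 \right)} + 10 b{\left(6,-2 \right)} = \frac{5 + 4}{\left(-4\right) \left(1 + 4\right)} + 10 \left(-2\right) = \left(- \frac{1}{4}\right) \frac{1}{5} \cdot 9 - 20 = - \frac{9}{20} - 20 = - \frac{409}{20}$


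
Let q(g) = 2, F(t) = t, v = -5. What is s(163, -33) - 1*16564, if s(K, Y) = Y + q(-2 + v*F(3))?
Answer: -16595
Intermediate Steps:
s(K, Y) = 2 + Y (s(K, Y) = Y + 2 = 2 + Y)
s(163, -33) - 1*16564 = (2 - 33) - 1*16564 = -31 - 16564 = -16595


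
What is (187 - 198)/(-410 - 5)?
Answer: 11/415 ≈ 0.026506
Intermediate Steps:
(187 - 198)/(-410 - 5) = -11/(-415) = -11*(-1/415) = 11/415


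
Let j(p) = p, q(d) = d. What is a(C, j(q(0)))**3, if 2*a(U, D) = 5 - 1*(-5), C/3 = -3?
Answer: 125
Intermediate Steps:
C = -9 (C = 3*(-3) = -9)
a(U, D) = 5 (a(U, D) = (5 - 1*(-5))/2 = (5 + 5)/2 = (1/2)*10 = 5)
a(C, j(q(0)))**3 = 5**3 = 125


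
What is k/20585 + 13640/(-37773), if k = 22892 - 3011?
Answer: 470185613/777557205 ≈ 0.60470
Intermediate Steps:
k = 19881
k/20585 + 13640/(-37773) = 19881/20585 + 13640/(-37773) = 19881*(1/20585) + 13640*(-1/37773) = 19881/20585 - 13640/37773 = 470185613/777557205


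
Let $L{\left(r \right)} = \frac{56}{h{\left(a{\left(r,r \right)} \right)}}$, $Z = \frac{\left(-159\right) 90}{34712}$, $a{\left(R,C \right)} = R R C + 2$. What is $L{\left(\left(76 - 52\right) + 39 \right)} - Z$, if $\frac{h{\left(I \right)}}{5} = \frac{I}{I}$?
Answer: $\frac{1007711}{86780} \approx 11.612$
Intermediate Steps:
$a{\left(R,C \right)} = 2 + C R^{2}$ ($a{\left(R,C \right)} = R^{2} C + 2 = C R^{2} + 2 = 2 + C R^{2}$)
$h{\left(I \right)} = 5$ ($h{\left(I \right)} = 5 \frac{I}{I} = 5 \cdot 1 = 5$)
$Z = - \frac{7155}{17356}$ ($Z = \left(-14310\right) \frac{1}{34712} = - \frac{7155}{17356} \approx -0.41225$)
$L{\left(r \right)} = \frac{56}{5}$
$L{\left(\left(76 - 52\right) + 39 \right)} - Z = \frac{56}{5} - - \frac{7155}{17356} = \frac{56}{5} + \frac{7155}{17356} = \frac{1007711}{86780}$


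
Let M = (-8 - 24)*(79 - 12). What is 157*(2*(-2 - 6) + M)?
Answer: -339120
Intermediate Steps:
M = -2144 (M = -32*67 = -2144)
157*(2*(-2 - 6) + M) = 157*(2*(-2 - 6) - 2144) = 157*(2*(-8) - 2144) = 157*(-16 - 2144) = 157*(-2160) = -339120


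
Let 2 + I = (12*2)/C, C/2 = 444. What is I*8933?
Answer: -652109/37 ≈ -17625.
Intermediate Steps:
C = 888 (C = 2*444 = 888)
I = -73/37 (I = -2 + (12*2)/888 = -2 + 24*(1/888) = -2 + 1/37 = -73/37 ≈ -1.9730)
I*8933 = -73/37*8933 = -652109/37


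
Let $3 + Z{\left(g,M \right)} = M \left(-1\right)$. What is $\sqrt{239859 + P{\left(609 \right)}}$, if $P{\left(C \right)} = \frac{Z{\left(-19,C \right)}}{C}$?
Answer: $\frac{\sqrt{9884308119}}{203} \approx 489.75$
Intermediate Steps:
$Z{\left(g,M \right)} = -3 - M$ ($Z{\left(g,M \right)} = -3 + M \left(-1\right) = -3 - M$)
$P{\left(C \right)} = \frac{-3 - C}{C}$
$\sqrt{239859 + P{\left(609 \right)}} = \sqrt{239859 + \frac{-3 - 609}{609}} = \sqrt{239859 + \frac{1}{609} \left(-612\right)} = \sqrt{239859 - \frac{204}{203}} = \sqrt{\frac{48691173}{203}} = \frac{\sqrt{9884308119}}{203}$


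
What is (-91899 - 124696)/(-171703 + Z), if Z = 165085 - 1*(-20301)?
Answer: -216595/13683 ≈ -15.829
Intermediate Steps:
Z = 185386 (Z = 165085 + 20301 = 185386)
(-91899 - 124696)/(-171703 + Z) = (-91899 - 124696)/(-171703 + 185386) = -216595/13683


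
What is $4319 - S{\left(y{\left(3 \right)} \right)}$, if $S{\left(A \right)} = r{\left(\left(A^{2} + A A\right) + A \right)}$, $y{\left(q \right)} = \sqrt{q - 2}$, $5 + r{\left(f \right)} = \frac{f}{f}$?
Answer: $4323$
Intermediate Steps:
$r{\left(f \right)} = -4$ ($r{\left(f \right)} = -5 + \frac{f}{f} = -5 + 1 = -4$)
$y{\left(q \right)} = \sqrt{-2 + q}$
$S{\left(A \right)} = -4$
$4319 - S{\left(y{\left(3 \right)} \right)} = 4319 - -4 = 4319 + 4 = 4323$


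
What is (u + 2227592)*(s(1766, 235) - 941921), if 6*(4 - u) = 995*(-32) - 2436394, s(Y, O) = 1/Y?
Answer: -4389745652552975/1766 ≈ -2.4857e+12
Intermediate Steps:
u = 1234129/3 (u = 4 - (995*(-32) - 2436394)/6 = 4 - (-31840 - 2436394)/6 = 4 - 1/6*(-2468234) = 4 + 1234117/3 = 1234129/3 ≈ 4.1138e+5)
(u + 2227592)*(s(1766, 235) - 941921) = (1234129/3 + 2227592)*(1/1766 - 941921) = 7916905*(1/1766 - 941921)/3 = (7916905/3)*(-1663432485/1766) = -4389745652552975/1766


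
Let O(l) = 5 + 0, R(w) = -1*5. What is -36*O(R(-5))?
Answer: -180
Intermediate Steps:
R(w) = -5
O(l) = 5
-36*O(R(-5)) = -36*5 = -180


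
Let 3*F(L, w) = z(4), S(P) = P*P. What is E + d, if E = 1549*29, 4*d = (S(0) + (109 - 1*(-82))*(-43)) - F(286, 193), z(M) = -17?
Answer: 257215/6 ≈ 42869.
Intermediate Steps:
S(P) = P²
F(L, w) = -17/3 (F(L, w) = (⅓)*(-17) = -17/3)
d = -12311/6 (d = ((0² + (109 - 1*(-82))*(-43)) - 1*(-17/3))/4 = ((0 + (109 + 82)*(-43)) + 17/3)/4 = ((0 + 191*(-43)) + 17/3)/4 = ((0 - 8213) + 17/3)/4 = (-8213 + 17/3)/4 = (¼)*(-24622/3) = -12311/6 ≈ -2051.8)
E = 44921
E + d = 44921 - 12311/6 = 257215/6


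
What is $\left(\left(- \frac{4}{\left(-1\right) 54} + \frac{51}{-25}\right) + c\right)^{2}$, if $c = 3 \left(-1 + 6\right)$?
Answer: $\frac{77404804}{455625} \approx 169.89$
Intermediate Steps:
$c = 15$ ($c = 3 \cdot 5 = 15$)
$\left(\left(- \frac{4}{\left(-1\right) 54} + \frac{51}{-25}\right) + c\right)^{2} = \left(\left(- \frac{4}{\left(-1\right) 54} + \frac{51}{-25}\right) + 15\right)^{2} = \left(\left(- \frac{4}{-54} + 51 \left(- \frac{1}{25}\right)\right) + 15\right)^{2} = \left(\left(\left(-4\right) \left(- \frac{1}{54}\right) - \frac{51}{25}\right) + 15\right)^{2} = \left(\left(\frac{2}{27} - \frac{51}{25}\right) + 15\right)^{2} = \left(- \frac{1327}{675} + 15\right)^{2} = \left(\frac{8798}{675}\right)^{2} = \frac{77404804}{455625}$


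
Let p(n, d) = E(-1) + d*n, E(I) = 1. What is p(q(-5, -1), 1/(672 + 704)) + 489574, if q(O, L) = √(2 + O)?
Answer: 489575 + I*√3/1376 ≈ 4.8958e+5 + 0.0012588*I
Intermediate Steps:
p(n, d) = 1 + d*n
p(q(-5, -1), 1/(672 + 704)) + 489574 = (1 + √(2 - 5)/(672 + 704)) + 489574 = (1 + √(-3)/1376) + 489574 = (1 + (I*√3)/1376) + 489574 = (1 + I*√3/1376) + 489574 = 489575 + I*√3/1376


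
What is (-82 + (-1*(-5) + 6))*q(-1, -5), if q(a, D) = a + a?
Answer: 142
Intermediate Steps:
q(a, D) = 2*a
(-82 + (-1*(-5) + 6))*q(-1, -5) = (-82 + (-1*(-5) + 6))*(2*(-1)) = (-82 + (5 + 6))*(-2) = (-82 + 11)*(-2) = -71*(-2) = 142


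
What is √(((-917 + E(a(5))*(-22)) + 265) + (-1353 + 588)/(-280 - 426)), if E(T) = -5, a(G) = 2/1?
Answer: I*√269612222/706 ≈ 23.258*I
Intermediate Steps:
a(G) = 2 (a(G) = 2*1 = 2)
√(((-917 + E(a(5))*(-22)) + 265) + (-1353 + 588)/(-280 - 426)) = √(((-917 - 5*(-22)) + 265) + (-1353 + 588)/(-280 - 426)) = √(((-917 + 110) + 265) - 765/(-706)) = √((-807 + 265) - 765*(-1/706)) = √(-542 + 765/706) = √(-381887/706) = I*√269612222/706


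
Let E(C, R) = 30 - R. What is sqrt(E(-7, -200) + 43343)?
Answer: sqrt(43573) ≈ 208.74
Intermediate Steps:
sqrt(E(-7, -200) + 43343) = sqrt((30 - 1*(-200)) + 43343) = sqrt((30 + 200) + 43343) = sqrt(230 + 43343) = sqrt(43573)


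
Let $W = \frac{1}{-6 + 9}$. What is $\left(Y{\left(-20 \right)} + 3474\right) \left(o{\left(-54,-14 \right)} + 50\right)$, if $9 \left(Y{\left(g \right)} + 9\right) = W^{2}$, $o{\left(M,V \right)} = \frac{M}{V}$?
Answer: $\frac{105811082}{567} \approx 1.8662 \cdot 10^{5}$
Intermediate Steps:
$W = \frac{1}{3} \approx 0.33333$
$Y{\left(g \right)} = - \frac{728}{81}$ ($Y{\left(g \right)} = -9 + \frac{1}{9 \cdot 9} = -9 + \frac{1}{9} \cdot \frac{1}{9} = -9 + \frac{1}{81} = - \frac{728}{81}$)
$\left(Y{\left(-20 \right)} + 3474\right) \left(o{\left(-54,-14 \right)} + 50\right) = \left(- \frac{728}{81} + 3474\right) \left(- \frac{54}{-14} + 50\right) = \frac{280666 \left(\left(-54\right) \left(- \frac{1}{14}\right) + 50\right)}{81} = \frac{280666 \left(\frac{27}{7} + 50\right)}{81} = \frac{280666}{81} \cdot \frac{377}{7} = \frac{105811082}{567}$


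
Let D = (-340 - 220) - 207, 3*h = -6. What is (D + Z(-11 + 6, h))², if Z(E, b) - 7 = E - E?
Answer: 577600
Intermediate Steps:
h = -2 (h = (⅓)*(-6) = -2)
Z(E, b) = 7 (Z(E, b) = 7 + (E - E) = 7 + 0 = 7)
D = -767 (D = -560 - 207 = -767)
(D + Z(-11 + 6, h))² = (-767 + 7)² = (-760)² = 577600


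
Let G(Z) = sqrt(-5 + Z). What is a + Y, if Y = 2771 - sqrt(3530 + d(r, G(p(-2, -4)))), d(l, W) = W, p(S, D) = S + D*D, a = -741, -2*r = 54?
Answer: 2030 - sqrt(3533) ≈ 1970.6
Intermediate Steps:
r = -27 (r = -1/2*54 = -27)
p(S, D) = S + D**2
Y = 2771 - sqrt(3533) (Y = 2771 - sqrt(3530 + sqrt(-5 + (-2 + (-4)**2))) = 2771 - sqrt(3530 + sqrt(-5 + (-2 + 16))) = 2771 - sqrt(3530 + sqrt(-5 + 14)) = 2771 - sqrt(3530 + sqrt(9)) = 2771 - sqrt(3530 + 3) = 2771 - sqrt(3533) ≈ 2711.6)
a + Y = -741 + (2771 - sqrt(3533)) = 2030 - sqrt(3533)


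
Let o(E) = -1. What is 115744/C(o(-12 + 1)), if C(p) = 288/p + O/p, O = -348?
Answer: 28936/15 ≈ 1929.1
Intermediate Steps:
C(p) = -60/p (C(p) = 288/p - 348/p = -60/p)
115744/C(o(-12 + 1)) = 115744/((-60/(-1))) = 115744/((-60*(-1))) = 115744/60 = 115744*(1/60) = 28936/15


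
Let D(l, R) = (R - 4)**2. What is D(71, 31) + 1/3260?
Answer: 2376541/3260 ≈ 729.00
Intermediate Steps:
D(l, R) = (-4 + R)**2
D(71, 31) + 1/3260 = (-4 + 31)**2 + 1/3260 = 27**2 + 1/3260 = 729 + 1/3260 = 2376541/3260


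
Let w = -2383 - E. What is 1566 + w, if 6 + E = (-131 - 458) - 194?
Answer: -28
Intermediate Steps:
E = -789 (E = -6 + ((-131 - 458) - 194) = -6 + (-589 - 194) = -6 - 783 = -789)
w = -1594 (w = -2383 - 1*(-789) = -2383 + 789 = -1594)
1566 + w = 1566 - 1594 = -28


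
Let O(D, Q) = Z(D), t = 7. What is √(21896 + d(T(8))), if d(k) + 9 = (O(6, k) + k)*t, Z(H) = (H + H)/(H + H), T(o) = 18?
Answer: 2*√5505 ≈ 148.39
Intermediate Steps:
Z(H) = 1 (Z(H) = (2*H)/((2*H)) = (2*H)*(1/(2*H)) = 1)
O(D, Q) = 1
d(k) = -2 + 7*k (d(k) = -9 + (1 + k)*7 = -9 + (7 + 7*k) = -2 + 7*k)
√(21896 + d(T(8))) = √(21896 + (-2 + 7*18)) = √(21896 + (-2 + 126)) = √(21896 + 124) = √22020 = 2*√5505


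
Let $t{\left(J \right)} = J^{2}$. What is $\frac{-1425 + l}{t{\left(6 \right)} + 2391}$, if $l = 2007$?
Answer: $\frac{194}{809} \approx 0.2398$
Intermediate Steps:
$\frac{-1425 + l}{t{\left(6 \right)} + 2391} = \frac{-1425 + 2007}{6^{2} + 2391} = \frac{582}{36 + 2391} = \frac{582}{2427} = 582 \cdot \frac{1}{2427} = \frac{194}{809}$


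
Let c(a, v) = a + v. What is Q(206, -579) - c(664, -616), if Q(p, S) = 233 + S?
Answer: -394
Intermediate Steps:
Q(206, -579) - c(664, -616) = (233 - 579) - (664 - 616) = -346 - 1*48 = -346 - 48 = -394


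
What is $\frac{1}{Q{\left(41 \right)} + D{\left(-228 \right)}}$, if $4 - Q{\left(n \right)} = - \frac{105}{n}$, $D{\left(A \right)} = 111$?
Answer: $\frac{41}{4820} \approx 0.0085062$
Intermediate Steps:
$Q{\left(n \right)} = 4 + \frac{105}{n}$ ($Q{\left(n \right)} = 4 - - \frac{105}{n} = 4 + \frac{105}{n}$)
$\frac{1}{Q{\left(41 \right)} + D{\left(-228 \right)}} = \frac{1}{\left(4 + \frac{105}{41}\right) + 111} = \frac{1}{\frac{269}{41} + 111} = \frac{1}{\frac{4820}{41}} = \frac{41}{4820}$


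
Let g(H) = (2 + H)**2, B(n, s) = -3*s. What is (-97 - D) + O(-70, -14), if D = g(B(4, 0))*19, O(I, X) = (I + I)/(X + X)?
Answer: -168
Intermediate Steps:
O(I, X) = I/X (O(I, X) = (2*I)/((2*X)) = (2*I)*(1/(2*X)) = I/X)
D = 76 (D = (2 - 3*0)**2*19 = (2 + 0)**2*19 = 2**2*19 = 4*19 = 76)
(-97 - D) + O(-70, -14) = (-97 - 1*76) - 70/(-14) = (-97 - 76) - 70*(-1/14) = -173 + 5 = -168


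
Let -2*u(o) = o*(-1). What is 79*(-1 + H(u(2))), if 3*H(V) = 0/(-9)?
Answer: -79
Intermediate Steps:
u(o) = o/2 (u(o) = -o*(-1)/2 = -(-1)*o/2 = o/2)
H(V) = 0 (H(V) = (0/(-9))/3 = (0*(-⅑))/3 = (⅓)*0 = 0)
79*(-1 + H(u(2))) = 79*(-1 + 0) = 79*(-1) = -79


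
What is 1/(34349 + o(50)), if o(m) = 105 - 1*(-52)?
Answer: 1/34506 ≈ 2.8980e-5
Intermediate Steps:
o(m) = 157 (o(m) = 105 + 52 = 157)
1/(34349 + o(50)) = 1/(34349 + 157) = 1/34506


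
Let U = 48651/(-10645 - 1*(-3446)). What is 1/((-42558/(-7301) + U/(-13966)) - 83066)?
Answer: -734051549434/60970446816247121 ≈ -1.2039e-5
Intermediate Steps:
U = -48651/7199 (U = 48651/(-10645 + 3446) = 48651/(-7199) = 48651*(-1/7199) = -48651/7199 ≈ -6.7580)
1/((-42558/(-7301) + U/(-13966)) - 83066) = 1/((-42558/(-7301) - 48651/7199/(-13966)) - 83066) = 1/((-42558*(-1/7301) - 48651/7199*(-1/13966)) - 83066) = 1/((42558/7301 + 48651/100541234) - 83066) = 1/(4279189037523/734051549434 - 83066) = 1/(-60970446816247121/734051549434) = -734051549434/60970446816247121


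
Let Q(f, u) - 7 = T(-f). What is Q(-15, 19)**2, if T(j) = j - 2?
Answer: 400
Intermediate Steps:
T(j) = -2 + j
Q(f, u) = 5 - f (Q(f, u) = 7 + (-2 - f) = 5 - f)
Q(-15, 19)**2 = (5 - 1*(-15))**2 = (5 + 15)**2 = 20**2 = 400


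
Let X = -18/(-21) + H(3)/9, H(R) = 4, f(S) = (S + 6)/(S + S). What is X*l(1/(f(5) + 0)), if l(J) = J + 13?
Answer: 1394/77 ≈ 18.104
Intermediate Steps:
f(S) = (6 + S)/(2*S) (f(S) = (6 + S)/((2*S)) = (6 + S)*(1/(2*S)) = (6 + S)/(2*S))
l(J) = 13 + J
X = 82/63 (X = -18/(-21) + 4/9 = -18*(-1/21) + 4*(1/9) = 6/7 + 4/9 = 82/63 ≈ 1.3016)
X*l(1/(f(5) + 0)) = 82*(13 + 1/((1/2)*(6 + 5)/5 + 0))/63 = 82*(13 + 1/((1/2)*(1/5)*11 + 0))/63 = 82*(13 + 1/(11/10 + 0))/63 = 82*(13 + 1/(11/10))/63 = 82*(13 + 10/11)/63 = (82/63)*(153/11) = 1394/77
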